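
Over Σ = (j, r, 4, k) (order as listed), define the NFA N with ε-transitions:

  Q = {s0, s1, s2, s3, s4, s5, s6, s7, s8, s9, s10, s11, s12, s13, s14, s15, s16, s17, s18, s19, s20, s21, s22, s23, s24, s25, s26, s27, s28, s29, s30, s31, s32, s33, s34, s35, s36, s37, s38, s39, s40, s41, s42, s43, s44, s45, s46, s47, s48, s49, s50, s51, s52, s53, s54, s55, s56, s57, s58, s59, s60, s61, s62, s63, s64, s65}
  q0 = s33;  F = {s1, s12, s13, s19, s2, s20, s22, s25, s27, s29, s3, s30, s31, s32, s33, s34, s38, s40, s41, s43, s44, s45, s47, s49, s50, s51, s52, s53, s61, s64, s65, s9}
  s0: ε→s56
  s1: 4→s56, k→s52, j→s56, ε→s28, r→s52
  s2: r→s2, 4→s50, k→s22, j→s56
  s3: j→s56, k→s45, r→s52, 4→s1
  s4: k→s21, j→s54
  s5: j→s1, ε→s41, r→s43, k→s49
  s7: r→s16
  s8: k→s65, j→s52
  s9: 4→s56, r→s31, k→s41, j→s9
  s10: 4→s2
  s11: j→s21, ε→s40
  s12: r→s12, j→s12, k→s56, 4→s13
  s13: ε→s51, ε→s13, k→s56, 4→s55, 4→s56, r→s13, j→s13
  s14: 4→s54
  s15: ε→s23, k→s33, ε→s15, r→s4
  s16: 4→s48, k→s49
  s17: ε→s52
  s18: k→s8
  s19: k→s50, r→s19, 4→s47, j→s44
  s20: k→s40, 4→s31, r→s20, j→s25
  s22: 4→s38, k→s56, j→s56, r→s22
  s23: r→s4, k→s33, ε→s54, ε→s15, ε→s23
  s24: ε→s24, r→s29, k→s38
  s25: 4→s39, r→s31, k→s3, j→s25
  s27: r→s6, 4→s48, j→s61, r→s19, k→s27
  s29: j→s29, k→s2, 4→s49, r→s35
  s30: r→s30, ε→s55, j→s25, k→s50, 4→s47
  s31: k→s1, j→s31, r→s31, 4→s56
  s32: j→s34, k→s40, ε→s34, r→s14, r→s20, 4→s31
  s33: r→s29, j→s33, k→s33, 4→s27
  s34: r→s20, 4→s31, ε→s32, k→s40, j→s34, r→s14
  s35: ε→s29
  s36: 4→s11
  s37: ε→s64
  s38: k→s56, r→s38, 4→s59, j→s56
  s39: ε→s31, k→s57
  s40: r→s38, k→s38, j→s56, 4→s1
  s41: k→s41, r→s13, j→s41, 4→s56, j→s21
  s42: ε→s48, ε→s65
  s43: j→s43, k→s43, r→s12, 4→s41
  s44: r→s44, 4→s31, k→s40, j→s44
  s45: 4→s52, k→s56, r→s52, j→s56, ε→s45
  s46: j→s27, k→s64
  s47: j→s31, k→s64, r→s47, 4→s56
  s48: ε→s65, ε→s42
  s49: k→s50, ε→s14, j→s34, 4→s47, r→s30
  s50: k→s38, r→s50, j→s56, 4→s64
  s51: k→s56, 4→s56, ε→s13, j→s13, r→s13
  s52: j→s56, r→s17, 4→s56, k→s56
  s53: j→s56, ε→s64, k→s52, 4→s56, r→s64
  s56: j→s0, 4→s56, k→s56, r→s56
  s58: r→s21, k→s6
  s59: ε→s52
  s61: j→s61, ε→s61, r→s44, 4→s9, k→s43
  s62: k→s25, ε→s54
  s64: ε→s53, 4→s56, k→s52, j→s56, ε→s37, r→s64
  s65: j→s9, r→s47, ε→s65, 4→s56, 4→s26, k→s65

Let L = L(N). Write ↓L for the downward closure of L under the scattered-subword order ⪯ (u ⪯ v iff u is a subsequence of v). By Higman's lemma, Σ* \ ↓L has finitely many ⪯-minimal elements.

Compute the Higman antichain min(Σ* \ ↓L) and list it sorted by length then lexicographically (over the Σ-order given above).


min(Σ*\↓L) = [rkj, 444, rkkk, 4jkrk, r4rjr4].

|Q|=66, |F|=32, |δ|=198 (33 ε).
min D↑ (30 st, q0=0, F={12}): 0:j→0,r→1,4→2,k→0 1:j→1,r→1,4→3,k→4 2:j→5,r→6,4→7,k→2 3:j→8,r→9,4→10,k→11 4:j→12,r→4,4→11,k→13 5:j→5,r→14,4→15,k→16 6:j→14,r→6,4→10,k→11 7:j→15,r→10,4→12,k→7 8:j→8,r→17,4→18,k→19 9:j→20,r→9,4→10,k→11 10:j→18,r→10,4→12,k→21 11:j→12,r→11,4→21,k→22 12:j→12,r→12,4→12,k→12 13:j→12,r→13,4→22,k→12 14:j→14,r→14,4→18,k→19 15:j→15,r→18,4→12,k→23 16:j→16,r→24,4→23,k→16 17:j→20,r→17,4→18,k→19 18:j→18,r→18,4→12,k→25 19:j→12,r→22,4→25,k→22 20:j→20,r→18,4→18,k→26 21:j→12,r→21,4→12,k→27 22:j→12,r→22,4→27,k→12 23:j→23,r→28,4→12,k→23 24:j→24,r→24,4→28,k→12 25:j→12,r→27,4→12,k→27 26:j→12,r→27,4→25,k→29 27:j→12,r→27,4→12,k→12 28:j→28,r→28,4→12,k→12 29:j→12,r→27,4→27,k→12 [Hopcroft].
'rkj': |S_i|=[49, 38, 18, 2] end={s0,s56} — reject; 3/3 del acc.
'444': |S_i|=[49, 44, 25, 4] end={s0,s26,s55,s56} — reject; 3/3 del acc.
'rkkk': |S_i|=[49, 38, 18, 8, 2] end={s0,s56} rej; 4/4 deletions ∈↓L.
'4jkrk': N↓-sim [49, 44, 30, 19, 10, 2] end={s0,s56} ∉↓L; 5/5 single-dels accept.
'r4rjr4': N↓-sim [49, 38, 30, 27, 15, 10, 3] end={s0,s55,s56} ∉↓L; 6/6 single-dels accept.
5 words, ⪯-incomp.


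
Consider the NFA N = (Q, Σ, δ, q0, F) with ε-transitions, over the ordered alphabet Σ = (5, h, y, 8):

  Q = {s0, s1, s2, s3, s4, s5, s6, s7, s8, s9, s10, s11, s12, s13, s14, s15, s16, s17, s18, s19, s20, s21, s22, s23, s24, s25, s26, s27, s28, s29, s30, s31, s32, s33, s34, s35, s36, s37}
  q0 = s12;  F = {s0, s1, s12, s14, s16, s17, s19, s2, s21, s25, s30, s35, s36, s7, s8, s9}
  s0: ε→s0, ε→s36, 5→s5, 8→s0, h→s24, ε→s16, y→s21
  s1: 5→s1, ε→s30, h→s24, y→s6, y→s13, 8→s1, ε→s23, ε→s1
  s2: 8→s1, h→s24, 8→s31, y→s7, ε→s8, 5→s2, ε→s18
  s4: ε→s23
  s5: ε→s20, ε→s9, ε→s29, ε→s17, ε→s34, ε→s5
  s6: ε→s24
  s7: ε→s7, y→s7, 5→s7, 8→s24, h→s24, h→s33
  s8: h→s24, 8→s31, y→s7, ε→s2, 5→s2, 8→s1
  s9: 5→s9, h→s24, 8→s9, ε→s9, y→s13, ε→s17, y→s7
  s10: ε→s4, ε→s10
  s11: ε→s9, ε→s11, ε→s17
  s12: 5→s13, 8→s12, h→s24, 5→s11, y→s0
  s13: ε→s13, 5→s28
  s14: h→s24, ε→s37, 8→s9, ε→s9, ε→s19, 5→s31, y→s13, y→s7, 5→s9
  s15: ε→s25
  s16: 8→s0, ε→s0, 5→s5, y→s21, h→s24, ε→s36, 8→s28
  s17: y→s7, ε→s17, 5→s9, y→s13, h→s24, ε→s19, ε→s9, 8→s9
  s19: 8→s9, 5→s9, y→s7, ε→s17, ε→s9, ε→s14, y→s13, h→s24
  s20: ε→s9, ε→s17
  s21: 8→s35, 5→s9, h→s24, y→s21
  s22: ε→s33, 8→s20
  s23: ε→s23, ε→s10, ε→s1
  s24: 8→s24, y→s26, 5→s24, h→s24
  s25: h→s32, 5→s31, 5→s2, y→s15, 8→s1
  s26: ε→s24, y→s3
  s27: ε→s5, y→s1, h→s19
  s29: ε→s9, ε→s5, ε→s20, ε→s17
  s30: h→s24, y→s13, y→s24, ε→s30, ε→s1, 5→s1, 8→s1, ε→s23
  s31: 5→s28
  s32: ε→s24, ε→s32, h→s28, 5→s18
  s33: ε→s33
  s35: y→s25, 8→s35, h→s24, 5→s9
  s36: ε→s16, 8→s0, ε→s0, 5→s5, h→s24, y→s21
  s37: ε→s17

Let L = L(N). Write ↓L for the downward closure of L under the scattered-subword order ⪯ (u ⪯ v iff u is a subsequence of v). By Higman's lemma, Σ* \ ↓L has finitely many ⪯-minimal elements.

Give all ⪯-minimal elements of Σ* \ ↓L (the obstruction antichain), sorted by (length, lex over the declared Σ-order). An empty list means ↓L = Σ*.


Antichain: [h, 5y8, yy8y8y].

|Q|=38, |F|=16, |δ|=148 (59 ε).
min D↑ (10 st, q0=0, F={2}): 0:5→1,h→2,y→3,8→0 1:5→1,h→2,y→4,8→1 2:5→2,h→2,y→2,8→2 3:5→1,h→2,y→5,8→3 4:5→4,h→2,y→4,8→2 5:5→1,h→2,y→5,8→6 6:5→1,h→2,y→7,8→6 7:5→8,h→2,y→7,8→9 8:5→8,h→2,y→4,8→9 9:5→9,h→2,y→2,8→9.
'h': run [36, 7] end={s18,s24,s26,s28,s3,s32,s33} ∉↓L; 1/1 single-dels accept.
'5y8': run [36, 27, 8, 3] end={s24,s26,s3} — reject; 3/3 del acc.
'yy8y8y': run [36, 34, 27, 26, 20, 12, 6] end={s13,s24,s26,s28,s3,s6} ∉↓L; 6/6 single-dels accept.
3 obstructions.


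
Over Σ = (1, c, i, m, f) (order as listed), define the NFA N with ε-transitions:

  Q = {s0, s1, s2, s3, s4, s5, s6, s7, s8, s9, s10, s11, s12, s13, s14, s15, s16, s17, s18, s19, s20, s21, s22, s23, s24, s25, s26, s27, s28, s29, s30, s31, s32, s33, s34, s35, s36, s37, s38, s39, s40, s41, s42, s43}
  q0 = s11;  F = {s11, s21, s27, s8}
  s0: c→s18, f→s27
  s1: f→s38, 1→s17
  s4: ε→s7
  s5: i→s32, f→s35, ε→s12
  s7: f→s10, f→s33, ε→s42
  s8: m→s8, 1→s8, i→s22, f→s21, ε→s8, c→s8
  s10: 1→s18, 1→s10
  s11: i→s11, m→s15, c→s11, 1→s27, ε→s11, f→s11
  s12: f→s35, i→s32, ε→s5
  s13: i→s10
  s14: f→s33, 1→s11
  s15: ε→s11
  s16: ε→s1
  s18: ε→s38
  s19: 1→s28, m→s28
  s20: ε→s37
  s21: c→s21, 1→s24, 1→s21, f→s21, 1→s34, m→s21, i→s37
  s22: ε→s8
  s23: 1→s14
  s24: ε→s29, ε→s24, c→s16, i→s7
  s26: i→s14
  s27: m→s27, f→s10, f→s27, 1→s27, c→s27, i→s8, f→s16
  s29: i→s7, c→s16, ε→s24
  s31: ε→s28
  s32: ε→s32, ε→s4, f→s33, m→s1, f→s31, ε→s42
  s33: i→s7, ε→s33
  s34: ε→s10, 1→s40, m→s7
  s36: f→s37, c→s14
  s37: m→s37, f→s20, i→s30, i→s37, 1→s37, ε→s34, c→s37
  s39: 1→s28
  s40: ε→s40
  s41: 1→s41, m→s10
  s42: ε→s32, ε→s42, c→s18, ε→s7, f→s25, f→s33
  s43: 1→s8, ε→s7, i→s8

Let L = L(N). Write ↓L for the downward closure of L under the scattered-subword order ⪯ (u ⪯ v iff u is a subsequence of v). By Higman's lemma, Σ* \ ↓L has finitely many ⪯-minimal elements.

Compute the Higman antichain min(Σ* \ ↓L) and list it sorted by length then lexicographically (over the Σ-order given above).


|Q|=44, |F|=4, |δ|=95 (26 ε).
min D↑ (5 st, q0=0, F={4}): 0:1→1,c→0,i→0,m→0,f→0 1:1→1,c→1,i→2,m→1,f→1 2:1→2,c→2,i→2,m→2,f→3 3:1→3,c→3,i→4,m→3,f→3 4:1→4,c→4,i→4,m→4,f→4 (ε-aug+det+¬).
'1ifi': N↓-sim [27, 25, 24, 22, 18] end={s1,s10,s17,s18,s20,s25,s28,s30,s31,s32,s33,s34,…} — reject; 4/4 del acc.
1 minimals (antichain).

Antichain: [1ifi].


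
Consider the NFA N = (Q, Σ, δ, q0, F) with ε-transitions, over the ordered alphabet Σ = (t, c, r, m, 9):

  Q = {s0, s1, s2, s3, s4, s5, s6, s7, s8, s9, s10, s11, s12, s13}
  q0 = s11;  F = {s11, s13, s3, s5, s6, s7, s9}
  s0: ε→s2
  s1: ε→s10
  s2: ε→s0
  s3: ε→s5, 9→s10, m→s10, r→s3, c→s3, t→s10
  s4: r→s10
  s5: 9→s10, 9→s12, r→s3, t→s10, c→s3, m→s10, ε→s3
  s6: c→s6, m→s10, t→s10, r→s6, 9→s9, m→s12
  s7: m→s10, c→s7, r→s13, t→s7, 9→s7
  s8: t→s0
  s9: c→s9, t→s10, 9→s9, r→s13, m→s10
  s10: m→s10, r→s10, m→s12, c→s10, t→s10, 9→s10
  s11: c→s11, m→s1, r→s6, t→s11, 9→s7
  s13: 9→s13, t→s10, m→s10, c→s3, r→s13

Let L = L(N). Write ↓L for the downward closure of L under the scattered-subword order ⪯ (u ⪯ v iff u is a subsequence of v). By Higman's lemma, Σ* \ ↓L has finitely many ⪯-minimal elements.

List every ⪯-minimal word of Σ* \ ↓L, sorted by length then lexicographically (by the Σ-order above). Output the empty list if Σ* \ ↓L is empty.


min(Σ*\↓L) = [m, rt, 9rc9].

|Q|=14, |F|=7, |δ|=50 (5 ε).
min D↑ (7 st, q0=0, F={2}): 0:t→0,c→0,r→1,m→2,9→3 1:t→2,c→1,r→1,m→2,9→4 2:t→2,c→2,r→2,m→2,9→2 3:t→3,c→3,r→5,m→2,9→3 4:t→2,c→4,r→5,m→2,9→4 5:t→2,c→6,r→5,m→2,9→5 6:t→2,c→6,r→6,m→2,9→2.
'm': |S_i|=[10, 3] end={s1,s10,s12} rej; 1/1 deletions ∈↓L.
'rt': N↓-sim [10, 7, 2] end={s10,s12} rej; 2/2 del acc.
'9rc9': |S_i|=[10, 7, 5, 4, 2] end={s10,s12} rej; 4/4 single-dels accept.
3 minimals (antichain).


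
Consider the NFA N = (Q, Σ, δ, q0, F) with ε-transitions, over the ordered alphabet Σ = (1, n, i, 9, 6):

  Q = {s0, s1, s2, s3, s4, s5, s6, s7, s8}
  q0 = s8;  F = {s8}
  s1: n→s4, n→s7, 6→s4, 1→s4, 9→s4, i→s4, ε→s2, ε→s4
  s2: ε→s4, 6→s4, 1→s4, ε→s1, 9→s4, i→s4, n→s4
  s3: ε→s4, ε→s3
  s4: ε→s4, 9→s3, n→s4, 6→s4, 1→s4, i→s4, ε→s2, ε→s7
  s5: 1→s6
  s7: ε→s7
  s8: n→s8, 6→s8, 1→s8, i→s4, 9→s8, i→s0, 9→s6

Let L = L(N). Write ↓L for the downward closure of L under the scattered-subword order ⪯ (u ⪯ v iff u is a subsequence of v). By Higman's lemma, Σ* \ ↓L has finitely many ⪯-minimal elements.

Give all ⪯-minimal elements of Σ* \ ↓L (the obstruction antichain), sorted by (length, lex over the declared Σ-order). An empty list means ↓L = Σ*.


A = [i].

|Q|=9, |F|=1, |δ|=34 (10 ε).
min D↑ (2 st, q0=0, F={1}): 0:1→0,n→0,i→1,9→0,6→0 1:1→1,n→1,i→1,9→1,6→1 (ε-aug+det+¬).
'i': |S_i|=[8, 6] end={s0,s1,s2,s3,s4,s7} ∉↓L; 1/1 single-dels accept.
1 obstructions.


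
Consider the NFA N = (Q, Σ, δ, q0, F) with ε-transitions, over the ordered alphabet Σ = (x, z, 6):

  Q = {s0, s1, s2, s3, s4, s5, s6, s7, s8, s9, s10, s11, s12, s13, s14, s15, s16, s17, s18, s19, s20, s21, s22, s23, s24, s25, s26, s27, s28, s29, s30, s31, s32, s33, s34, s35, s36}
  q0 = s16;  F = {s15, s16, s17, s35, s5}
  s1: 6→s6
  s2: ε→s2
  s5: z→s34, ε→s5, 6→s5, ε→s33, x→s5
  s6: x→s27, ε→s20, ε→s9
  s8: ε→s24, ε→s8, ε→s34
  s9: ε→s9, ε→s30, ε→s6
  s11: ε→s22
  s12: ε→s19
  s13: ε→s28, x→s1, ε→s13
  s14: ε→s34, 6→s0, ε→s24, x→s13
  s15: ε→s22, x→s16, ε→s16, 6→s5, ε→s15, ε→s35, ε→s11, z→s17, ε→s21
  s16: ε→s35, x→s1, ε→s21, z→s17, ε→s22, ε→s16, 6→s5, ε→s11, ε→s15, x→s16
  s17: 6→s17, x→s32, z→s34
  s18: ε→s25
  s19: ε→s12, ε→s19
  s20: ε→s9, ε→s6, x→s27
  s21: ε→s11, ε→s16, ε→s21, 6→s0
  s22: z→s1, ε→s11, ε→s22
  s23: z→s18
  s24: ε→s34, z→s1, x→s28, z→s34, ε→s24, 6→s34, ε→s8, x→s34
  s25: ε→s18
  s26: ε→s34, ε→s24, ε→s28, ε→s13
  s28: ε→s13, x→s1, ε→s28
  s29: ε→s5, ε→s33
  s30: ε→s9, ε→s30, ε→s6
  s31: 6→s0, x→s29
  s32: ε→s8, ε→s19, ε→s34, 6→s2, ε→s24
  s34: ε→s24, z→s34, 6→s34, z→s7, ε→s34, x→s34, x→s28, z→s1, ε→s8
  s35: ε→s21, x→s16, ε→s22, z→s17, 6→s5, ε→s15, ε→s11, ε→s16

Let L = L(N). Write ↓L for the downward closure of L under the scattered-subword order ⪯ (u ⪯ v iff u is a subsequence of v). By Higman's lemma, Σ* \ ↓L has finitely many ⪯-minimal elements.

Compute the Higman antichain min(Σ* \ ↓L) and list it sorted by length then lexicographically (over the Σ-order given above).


min(Σ*\↓L) = [zx, zz, 6z].

|Q|=37, |F|=5, |δ|=106 (66 ε).
min D↑ (4 st, q0=0, F={3}): 0:x→0,z→1,6→2 1:x→3,z→3,6→1 2:x→2,z→3,6→2 3:x→3,z→3,6→3 (ε-aug+det+¬).
'zx': |S_i|=[26, 17, 16] end={s1,s12,s13,s19,s2,s20,s24,s27,s28,s30,s32,s34,…} — reject; 2/2 single-dels accept.
'zz': run [26, 17, 12] end={s1,s13,s20,s24,s27,s28,s30,s34,s6,s7,s8,s9} ∉↓L; 2/2 deletions ∈↓L.
'6z': N↓-sim [26, 20, 12] end={s1,s13,s20,s24,s27,s28,s30,s34,s6,s7,s8,s9} rej; 2/2 deletions ∈↓L.
3 words, ⪯-incomp.


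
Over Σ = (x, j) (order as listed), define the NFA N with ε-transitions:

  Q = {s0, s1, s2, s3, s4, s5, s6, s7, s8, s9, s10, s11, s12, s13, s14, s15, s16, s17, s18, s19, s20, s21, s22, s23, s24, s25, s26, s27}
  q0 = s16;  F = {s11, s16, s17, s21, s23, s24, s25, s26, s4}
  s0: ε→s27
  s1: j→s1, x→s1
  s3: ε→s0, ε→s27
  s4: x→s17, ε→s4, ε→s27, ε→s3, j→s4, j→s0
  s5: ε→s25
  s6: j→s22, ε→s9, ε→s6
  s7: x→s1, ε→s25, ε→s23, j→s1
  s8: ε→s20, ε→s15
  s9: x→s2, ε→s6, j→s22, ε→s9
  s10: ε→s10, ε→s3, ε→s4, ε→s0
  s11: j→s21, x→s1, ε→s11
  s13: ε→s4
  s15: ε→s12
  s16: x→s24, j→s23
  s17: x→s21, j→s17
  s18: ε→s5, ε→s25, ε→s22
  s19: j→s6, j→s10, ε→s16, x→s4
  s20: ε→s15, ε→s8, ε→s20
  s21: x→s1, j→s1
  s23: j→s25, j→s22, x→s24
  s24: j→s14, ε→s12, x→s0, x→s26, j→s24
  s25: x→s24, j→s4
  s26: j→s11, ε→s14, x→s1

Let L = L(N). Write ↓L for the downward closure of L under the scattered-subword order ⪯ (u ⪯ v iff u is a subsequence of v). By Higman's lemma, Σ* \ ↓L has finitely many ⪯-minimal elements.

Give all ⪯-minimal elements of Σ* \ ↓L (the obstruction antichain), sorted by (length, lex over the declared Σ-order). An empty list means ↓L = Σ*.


A = [xxx, xxjjj, jjjxxj].

|Q|=28, |F|=9, |δ|=63 (31 ε).
min D↑ (10 st, q0=0, F={5}): 0:x→1,j→2 1:x→3,j→1 2:x→1,j→4 3:x→5,j→6 4:x→1,j→7 5:x→5,j→5 6:x→5,j→8 7:x→9,j→7 8:x→5,j→5 9:x→8,j→9 [Hopcroft].
'xxx': run [16, 10, 7, 1] end={s1} rej; 3/3 del acc.
'xxjjj': |S_i|=[16, 10, 7, 3, 2, 1] end={s1} ∉↓L; 5/5 single-dels accept.
'jjjxxj': run [16, 15, 14, 12, 8, 2, 1] end={s1} ∉↓L; 6/6 del acc.
3 obstructions.


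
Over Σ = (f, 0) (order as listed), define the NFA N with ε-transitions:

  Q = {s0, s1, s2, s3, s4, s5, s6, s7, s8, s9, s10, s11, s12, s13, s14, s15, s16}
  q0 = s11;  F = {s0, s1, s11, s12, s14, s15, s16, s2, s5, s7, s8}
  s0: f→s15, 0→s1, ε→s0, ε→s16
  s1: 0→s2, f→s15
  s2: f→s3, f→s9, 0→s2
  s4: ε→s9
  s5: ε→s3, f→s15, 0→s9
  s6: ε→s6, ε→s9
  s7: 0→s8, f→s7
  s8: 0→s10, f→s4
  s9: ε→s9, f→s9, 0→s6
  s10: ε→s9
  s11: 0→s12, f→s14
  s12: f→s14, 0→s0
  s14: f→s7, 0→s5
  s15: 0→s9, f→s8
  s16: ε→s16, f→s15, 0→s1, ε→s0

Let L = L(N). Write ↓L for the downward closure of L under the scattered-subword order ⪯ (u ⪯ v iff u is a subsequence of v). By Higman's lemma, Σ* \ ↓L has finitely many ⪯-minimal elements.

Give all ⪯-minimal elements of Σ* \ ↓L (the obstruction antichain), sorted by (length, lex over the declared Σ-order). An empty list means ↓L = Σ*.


min(Σ*\↓L) = [f00, ff0f, 00f0, f0fff, 00fff, 0000f].

|Q|=17, |F|=11, |δ|=35 (10 ε).
min D↑ (11 st, q0=0, F={8}): 0:f→1,0→2 1:f→3,0→4 2:f→1,0→5 3:f→3,0→6 4:f→7,0→8 5:f→7,0→9 6:f→8,0→8 7:f→6,0→8 8:f→8,0→8 9:f→7,0→10 10:f→8,0→10.
'f00': N↓-sim [16, 10, 8, 3] end={s10,s6,s9} ∉↓L; 3/3 del acc.
'ff0f': N↓-sim [16, 10, 7, 5, 3] end={s4,s6,s9} — reject; 4/4 deletions ∈↓L.
'00f0': N↓-sim [16, 15, 12, 7, 3] end={s10,s6,s9} ∉↓L; 4/4 deletions ∈↓L.
'f0fff': N↓-sim [16, 10, 8, 6, 5, 3] end={s4,s6,s9} ∉↓L; 5/5 del acc.
'00fff': N↓-sim [16, 15, 12, 7, 5, 3] end={s4,s6,s9} ∉↓L; 5/5 single-dels accept.
'0000f': |S_i|=[16, 15, 12, 9, 5, 3] end={s3,s6,s9} — reject; 5/5 deletions ∈↓L.
6 minimals (antichain).


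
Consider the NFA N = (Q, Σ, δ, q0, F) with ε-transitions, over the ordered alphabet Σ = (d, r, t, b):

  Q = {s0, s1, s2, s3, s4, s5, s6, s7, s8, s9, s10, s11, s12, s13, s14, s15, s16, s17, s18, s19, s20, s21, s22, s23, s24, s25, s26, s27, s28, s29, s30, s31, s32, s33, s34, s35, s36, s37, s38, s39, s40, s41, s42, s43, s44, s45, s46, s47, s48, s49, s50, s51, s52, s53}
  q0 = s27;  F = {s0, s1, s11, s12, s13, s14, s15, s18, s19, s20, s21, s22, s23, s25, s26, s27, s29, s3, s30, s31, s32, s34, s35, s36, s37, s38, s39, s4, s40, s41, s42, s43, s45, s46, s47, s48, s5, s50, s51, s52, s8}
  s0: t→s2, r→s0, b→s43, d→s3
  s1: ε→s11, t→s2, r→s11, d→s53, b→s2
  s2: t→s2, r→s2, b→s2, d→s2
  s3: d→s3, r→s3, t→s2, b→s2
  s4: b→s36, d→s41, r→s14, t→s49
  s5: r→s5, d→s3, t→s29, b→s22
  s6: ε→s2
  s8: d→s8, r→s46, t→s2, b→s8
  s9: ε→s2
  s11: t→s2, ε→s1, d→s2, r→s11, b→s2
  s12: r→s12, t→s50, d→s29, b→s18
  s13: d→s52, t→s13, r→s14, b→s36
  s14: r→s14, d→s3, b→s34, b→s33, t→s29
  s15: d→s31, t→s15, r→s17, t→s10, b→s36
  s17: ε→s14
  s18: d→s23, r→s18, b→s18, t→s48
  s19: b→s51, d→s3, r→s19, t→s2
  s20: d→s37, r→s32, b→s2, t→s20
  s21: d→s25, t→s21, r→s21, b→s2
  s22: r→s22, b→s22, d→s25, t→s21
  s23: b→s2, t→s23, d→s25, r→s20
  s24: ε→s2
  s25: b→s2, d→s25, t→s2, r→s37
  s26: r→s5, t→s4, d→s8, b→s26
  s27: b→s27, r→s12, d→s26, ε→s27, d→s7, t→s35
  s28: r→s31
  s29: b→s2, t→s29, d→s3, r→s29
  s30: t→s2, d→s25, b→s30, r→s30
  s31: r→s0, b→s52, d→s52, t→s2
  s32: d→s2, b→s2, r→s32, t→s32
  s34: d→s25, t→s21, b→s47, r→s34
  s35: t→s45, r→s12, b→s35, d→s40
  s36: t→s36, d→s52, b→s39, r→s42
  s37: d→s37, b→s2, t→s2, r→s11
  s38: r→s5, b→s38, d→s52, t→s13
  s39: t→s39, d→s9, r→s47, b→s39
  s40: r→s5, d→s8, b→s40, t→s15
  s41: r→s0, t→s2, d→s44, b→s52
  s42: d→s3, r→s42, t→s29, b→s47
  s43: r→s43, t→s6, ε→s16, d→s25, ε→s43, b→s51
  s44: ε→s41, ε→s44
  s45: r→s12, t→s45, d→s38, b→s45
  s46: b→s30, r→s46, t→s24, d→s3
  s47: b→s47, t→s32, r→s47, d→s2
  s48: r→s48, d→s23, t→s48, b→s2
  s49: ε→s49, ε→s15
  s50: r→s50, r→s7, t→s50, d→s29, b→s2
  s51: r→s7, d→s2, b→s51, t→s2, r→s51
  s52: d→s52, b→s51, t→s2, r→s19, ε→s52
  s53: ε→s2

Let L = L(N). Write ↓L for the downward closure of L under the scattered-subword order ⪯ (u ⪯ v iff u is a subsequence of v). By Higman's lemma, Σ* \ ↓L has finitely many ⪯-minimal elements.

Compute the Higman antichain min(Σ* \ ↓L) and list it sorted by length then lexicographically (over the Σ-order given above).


min(Σ*\↓L) = [ddt, rdb, rtb, dtbbd, rbdrrd, ttddbd].

|Q|=54, |F|=41, |δ|=189 (15 ε).
min D↑ (41 st, q0=0, F={13}): 0:d→1,r→2,t→3,b→0 1:d→4,r→5,t→6,b→1 2:d→7,r→2,t→8,b→9 3:d→10,r→2,t→11,b→3 4:d→4,r→12,t→13,b→4 5:d→14,r→5,t→7,b→15 6:d→16,r→17,t→18,b→19 7:d→14,r→7,t→7,b→13 8:d→7,r→8,t→8,b→13 9:d→20,r→9,t→21,b→9 10:d→4,r→5,t→18,b→10 11:d→22,r→2,t→11,b→11 12:d→14,r→12,t→13,b→23 13:d→13,r→13,t→13,b→13 14:d→14,r→14,t→13,b→13 15:d→24,r→15,t→25,b→15 16:d→16,r→26,t→13,b→27 17:d→14,r→17,t→7,b→28 18:d→29,r→17,t→18,b→19 19:d→27,r→30,t→19,b→31 20:d→24,r→32,t→20,b→13 21:d→20,r→21,t→21,b→13 22:d→27,r→5,t→33,b→22 23:d→24,r→23,t→13,b→23 24:d→24,r→34,t→13,b→13 25:d→24,r→25,t→25,b→13 26:d→14,r→26,t→13,b→35 27:d→27,r→36,t→13,b→37 28:d→24,r→28,t→25,b→38 29:d→27,r→26,t→13,b→27 30:d→14,r→30,t→7,b→38 31:d→13,r→38,t→31,b→31 32:d→34,r→39,t→32,b→13 33:d→27,r→17,t→33,b→19 34:d→34,r→40,t→13,b→13 35:d→24,r→35,t→13,b→37 36:d→14,r→36,t→13,b→37 37:d→13,r→37,t→13,b→37 38:d→13,r→38,t→39,b→38 39:d→13,r→39,t→39,b→13 40:d→13,r→40,t→13,b→13 [Hopcroft].
'ddt': |S_i|=[53, 46, 23, 3] end={s2,s24,s6} rej; 3/3 deletions ∈↓L.
'rdb': N↓-sim [53, 34, 11, 1] end={s2} ∉↓L; 3/3 del acc.
'rtb': N↓-sim [53, 34, 17, 1] end={s2} rej; 3/3 single-dels accept.
'dtbbd': run [53, 46, 38, 24, 7, 2] end={s2,s9} rej; 5/5 deletions ∈↓L.
'rbdrrd': N↓-sim [53, 34, 22, 9, 7, 5, 2] end={s2,s53} — reject; 6/6 deletions ∈↓L.
'ttddbd': N↓-sim [53, 51, 43, 33, 12, 3, 1] end={s2} rej; 6/6 del acc.
6 minimals (antichain).


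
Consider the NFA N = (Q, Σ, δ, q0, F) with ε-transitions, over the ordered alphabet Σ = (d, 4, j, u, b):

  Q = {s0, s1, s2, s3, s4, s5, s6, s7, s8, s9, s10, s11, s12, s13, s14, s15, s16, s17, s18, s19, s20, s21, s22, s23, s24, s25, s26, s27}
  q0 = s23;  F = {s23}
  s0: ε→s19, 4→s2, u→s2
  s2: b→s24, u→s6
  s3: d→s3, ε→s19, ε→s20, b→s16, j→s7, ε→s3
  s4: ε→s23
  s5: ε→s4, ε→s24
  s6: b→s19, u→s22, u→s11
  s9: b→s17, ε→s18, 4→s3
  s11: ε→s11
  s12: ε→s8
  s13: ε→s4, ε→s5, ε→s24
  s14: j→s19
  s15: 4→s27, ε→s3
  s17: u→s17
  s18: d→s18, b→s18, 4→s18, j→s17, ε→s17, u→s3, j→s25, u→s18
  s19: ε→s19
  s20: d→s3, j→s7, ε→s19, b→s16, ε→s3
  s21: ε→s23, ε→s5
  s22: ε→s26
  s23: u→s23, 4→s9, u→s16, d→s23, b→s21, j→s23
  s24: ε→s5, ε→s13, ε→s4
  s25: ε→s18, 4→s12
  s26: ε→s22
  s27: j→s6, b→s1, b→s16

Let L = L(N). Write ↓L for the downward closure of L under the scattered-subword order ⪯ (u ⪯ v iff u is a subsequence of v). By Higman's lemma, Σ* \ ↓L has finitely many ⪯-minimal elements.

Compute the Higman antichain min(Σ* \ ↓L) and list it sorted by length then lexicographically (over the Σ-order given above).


|Q|=28, |F|=1, |δ|=61 (26 ε).
min D↑ (2 st, q0=0, F={1}): 0:d→0,4→1,j→0,u→0,b→0 1:d→1,4→1,j→1,u→1,b→1 [Hopcroft].
'4': |S_i|=[17, 11] end={s12,s16,s17,s18,s19,s20,s25,s3,s7,s8,s9} — reject; 1/1 del acc.
1 words, ⪯-incomp.

Antichain: [4].


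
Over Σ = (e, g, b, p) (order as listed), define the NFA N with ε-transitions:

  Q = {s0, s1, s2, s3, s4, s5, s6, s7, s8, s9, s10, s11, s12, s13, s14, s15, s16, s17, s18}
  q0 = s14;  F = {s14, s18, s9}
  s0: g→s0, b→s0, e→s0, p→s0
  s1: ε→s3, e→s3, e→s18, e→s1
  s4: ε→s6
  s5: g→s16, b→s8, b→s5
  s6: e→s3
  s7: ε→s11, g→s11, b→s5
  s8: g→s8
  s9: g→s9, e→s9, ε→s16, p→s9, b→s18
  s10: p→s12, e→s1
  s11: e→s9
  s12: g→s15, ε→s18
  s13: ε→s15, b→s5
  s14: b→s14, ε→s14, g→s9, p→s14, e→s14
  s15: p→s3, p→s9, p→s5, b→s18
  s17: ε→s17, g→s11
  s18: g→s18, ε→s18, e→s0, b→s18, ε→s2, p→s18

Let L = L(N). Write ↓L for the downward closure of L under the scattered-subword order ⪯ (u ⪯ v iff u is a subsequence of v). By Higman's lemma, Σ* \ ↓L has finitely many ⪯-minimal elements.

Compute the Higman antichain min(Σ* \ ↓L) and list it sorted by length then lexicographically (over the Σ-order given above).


Antichain: [gbe].

|Q|=19, |F|=3, |δ|=46 (10 ε).
min D↑ (4 st, q0=0, F={3}): 0:e→0,g→1,b→0,p→0 1:e→1,g→1,b→2,p→1 2:e→3,g→2,b→2,p→2 3:e→3,g→3,b→3,p→3.
'gbe': N↓-sim [6, 5, 3, 1] end={s0} — reject; 3/3 deletions ∈↓L.
1 obstructions.


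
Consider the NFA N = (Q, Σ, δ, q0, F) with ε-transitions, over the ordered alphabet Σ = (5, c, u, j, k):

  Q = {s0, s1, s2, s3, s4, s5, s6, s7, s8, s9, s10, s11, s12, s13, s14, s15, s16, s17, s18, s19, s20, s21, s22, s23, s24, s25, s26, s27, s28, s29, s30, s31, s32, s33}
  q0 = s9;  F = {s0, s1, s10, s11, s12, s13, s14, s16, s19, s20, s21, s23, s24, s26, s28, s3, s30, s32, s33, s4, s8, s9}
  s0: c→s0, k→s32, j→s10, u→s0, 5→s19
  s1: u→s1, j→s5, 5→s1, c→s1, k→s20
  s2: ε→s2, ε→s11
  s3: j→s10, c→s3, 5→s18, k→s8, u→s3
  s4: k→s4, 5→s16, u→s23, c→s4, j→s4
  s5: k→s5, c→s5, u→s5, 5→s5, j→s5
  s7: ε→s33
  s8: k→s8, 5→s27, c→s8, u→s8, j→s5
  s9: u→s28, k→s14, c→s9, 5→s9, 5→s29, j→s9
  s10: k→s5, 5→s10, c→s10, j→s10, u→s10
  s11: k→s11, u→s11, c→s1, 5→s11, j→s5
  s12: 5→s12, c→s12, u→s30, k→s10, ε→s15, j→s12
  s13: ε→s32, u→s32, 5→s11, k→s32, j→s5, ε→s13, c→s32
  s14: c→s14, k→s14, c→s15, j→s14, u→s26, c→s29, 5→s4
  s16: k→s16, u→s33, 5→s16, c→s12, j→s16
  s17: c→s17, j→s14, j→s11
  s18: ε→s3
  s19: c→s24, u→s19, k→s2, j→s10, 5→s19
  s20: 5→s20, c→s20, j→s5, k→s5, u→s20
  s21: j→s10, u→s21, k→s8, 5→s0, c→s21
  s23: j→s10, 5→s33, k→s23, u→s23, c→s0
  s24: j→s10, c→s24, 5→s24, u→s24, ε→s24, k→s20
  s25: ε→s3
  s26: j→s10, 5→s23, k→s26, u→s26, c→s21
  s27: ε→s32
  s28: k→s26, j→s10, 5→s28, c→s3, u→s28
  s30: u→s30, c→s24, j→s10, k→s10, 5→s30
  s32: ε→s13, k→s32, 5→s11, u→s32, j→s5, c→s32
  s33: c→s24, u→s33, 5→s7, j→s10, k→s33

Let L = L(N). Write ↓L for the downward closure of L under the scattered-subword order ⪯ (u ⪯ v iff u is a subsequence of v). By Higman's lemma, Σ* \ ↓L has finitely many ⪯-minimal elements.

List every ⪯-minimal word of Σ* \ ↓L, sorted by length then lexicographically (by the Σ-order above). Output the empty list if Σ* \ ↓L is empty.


|Q|=34, |F|=22, |δ|=132 (11 ε).
min D↑ (22 st, q0=0, F={8}): 0:5→0,c→0,u→1,j→0,k→2 1:5→1,c→3,u→1,j→4,k→5 2:5→6,c→2,u→5,j→2,k→2 3:5→3,c→3,u→3,j→4,k→7 4:5→4,c→4,u→4,j→4,k→8 5:5→9,c→10,u→5,j→4,k→5 6:5→11,c→6,u→9,j→6,k→6 7:5→12,c→7,u→7,j→8,k→7 8:5→8,c→8,u→8,j→8,k→8 9:5→13,c→14,u→9,j→4,k→9 10:5→14,c→10,u→10,j→4,k→7 11:5→11,c→15,u→13,j→11,k→11 12:5→16,c→12,u→12,j→8,k→12 13:5→13,c→17,u→13,j→4,k→13 14:5→18,c→14,u→14,j→4,k→12 15:5→15,c→15,u→19,j→15,k→4 16:5→16,c→20,u→16,j→8,k→16 17:5→17,c→17,u→17,j→4,k→21 18:5→18,c→17,u→18,j→4,k→16 19:5→19,c→17,u→19,j→4,k→4 20:5→20,c→20,u→20,j→8,k→21 21:5→21,c→21,u→21,j→8,k→8.
'ujk': N↓-sim [29, 22, 2, 1] end={s5} rej; 3/3 del acc.
'uckj': |S_i|=[29, 22, 16, 9, 1] end={s5} — reject; 4/4 deletions ∈↓L.
'k55ckk': N↓-sim [29, 25, 20, 14, 8, 3, 1] end={s5} rej; 6/6 deletions ∈↓L.
3 minimals (antichain).

Antichain: [ujk, uckj, k55ckk].


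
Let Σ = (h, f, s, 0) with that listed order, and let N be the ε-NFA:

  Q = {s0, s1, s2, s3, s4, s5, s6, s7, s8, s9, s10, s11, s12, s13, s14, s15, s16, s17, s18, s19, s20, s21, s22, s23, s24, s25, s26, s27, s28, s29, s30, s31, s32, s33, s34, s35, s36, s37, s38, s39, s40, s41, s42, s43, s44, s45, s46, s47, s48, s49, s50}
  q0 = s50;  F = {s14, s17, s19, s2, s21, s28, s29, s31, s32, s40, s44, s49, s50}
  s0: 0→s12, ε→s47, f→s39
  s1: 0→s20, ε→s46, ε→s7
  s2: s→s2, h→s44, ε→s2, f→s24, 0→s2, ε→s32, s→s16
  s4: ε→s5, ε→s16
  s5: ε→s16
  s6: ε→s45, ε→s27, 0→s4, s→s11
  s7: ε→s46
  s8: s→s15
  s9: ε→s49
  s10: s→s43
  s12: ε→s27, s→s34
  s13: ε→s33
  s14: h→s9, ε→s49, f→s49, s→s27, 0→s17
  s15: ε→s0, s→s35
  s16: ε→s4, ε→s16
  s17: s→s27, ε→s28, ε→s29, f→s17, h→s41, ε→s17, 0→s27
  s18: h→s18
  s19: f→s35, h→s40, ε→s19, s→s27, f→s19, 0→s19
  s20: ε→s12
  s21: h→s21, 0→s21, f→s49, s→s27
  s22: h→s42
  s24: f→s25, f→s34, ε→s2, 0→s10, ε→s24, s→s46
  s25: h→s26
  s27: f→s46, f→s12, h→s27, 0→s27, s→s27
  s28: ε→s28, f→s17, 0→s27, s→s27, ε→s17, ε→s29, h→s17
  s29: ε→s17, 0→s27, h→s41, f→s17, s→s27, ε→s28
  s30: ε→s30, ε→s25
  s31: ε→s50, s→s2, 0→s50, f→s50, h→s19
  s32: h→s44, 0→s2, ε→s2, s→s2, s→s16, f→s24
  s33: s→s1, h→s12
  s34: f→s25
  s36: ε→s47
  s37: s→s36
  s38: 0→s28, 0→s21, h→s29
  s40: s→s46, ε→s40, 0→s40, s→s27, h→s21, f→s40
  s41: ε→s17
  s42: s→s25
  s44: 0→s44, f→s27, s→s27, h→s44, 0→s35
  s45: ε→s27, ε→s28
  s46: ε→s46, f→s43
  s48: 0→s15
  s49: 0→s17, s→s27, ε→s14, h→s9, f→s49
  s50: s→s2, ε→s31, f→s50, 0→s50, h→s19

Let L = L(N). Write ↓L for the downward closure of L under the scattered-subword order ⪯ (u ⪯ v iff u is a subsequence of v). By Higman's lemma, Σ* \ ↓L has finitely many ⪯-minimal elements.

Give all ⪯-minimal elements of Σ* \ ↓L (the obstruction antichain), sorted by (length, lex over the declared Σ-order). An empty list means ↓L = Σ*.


|Q|=51, |F|=13, |δ|=130 (42 ε).
min D↑ (9 st, q0=0, F={4}): 0:h→1,f→0,s→2,0→0 1:h→3,f→1,s→4,0→1 2:h→5,f→2,s→2,0→2 3:h→6,f→3,s→4,0→3 4:h→4,f→4,s→4,0→4 5:h→5,f→4,s→4,0→5 6:h→6,f→7,s→4,0→6 7:h→7,f→7,s→4,0→8 8:h→8,f→8,s→4,0→4.
'hs': |S_i|=[28, 19, 7] end={s12,s25,s26,s27,s34,s43,s46} rej; 2/2 del acc.
'shf': run [28, 16, 9, 7] end={s12,s25,s26,s27,s34,s43,s46} rej; 3/3 deletions ∈↓L.
'hhhf00': run [28, 19, 18, 17, 14, 11, 7] end={s12,s25,s26,s27,s34,s43,s46} ∉↓L; 6/6 del acc.
3 words, ⪯-incomp.

Antichain: [hs, shf, hhhf00].


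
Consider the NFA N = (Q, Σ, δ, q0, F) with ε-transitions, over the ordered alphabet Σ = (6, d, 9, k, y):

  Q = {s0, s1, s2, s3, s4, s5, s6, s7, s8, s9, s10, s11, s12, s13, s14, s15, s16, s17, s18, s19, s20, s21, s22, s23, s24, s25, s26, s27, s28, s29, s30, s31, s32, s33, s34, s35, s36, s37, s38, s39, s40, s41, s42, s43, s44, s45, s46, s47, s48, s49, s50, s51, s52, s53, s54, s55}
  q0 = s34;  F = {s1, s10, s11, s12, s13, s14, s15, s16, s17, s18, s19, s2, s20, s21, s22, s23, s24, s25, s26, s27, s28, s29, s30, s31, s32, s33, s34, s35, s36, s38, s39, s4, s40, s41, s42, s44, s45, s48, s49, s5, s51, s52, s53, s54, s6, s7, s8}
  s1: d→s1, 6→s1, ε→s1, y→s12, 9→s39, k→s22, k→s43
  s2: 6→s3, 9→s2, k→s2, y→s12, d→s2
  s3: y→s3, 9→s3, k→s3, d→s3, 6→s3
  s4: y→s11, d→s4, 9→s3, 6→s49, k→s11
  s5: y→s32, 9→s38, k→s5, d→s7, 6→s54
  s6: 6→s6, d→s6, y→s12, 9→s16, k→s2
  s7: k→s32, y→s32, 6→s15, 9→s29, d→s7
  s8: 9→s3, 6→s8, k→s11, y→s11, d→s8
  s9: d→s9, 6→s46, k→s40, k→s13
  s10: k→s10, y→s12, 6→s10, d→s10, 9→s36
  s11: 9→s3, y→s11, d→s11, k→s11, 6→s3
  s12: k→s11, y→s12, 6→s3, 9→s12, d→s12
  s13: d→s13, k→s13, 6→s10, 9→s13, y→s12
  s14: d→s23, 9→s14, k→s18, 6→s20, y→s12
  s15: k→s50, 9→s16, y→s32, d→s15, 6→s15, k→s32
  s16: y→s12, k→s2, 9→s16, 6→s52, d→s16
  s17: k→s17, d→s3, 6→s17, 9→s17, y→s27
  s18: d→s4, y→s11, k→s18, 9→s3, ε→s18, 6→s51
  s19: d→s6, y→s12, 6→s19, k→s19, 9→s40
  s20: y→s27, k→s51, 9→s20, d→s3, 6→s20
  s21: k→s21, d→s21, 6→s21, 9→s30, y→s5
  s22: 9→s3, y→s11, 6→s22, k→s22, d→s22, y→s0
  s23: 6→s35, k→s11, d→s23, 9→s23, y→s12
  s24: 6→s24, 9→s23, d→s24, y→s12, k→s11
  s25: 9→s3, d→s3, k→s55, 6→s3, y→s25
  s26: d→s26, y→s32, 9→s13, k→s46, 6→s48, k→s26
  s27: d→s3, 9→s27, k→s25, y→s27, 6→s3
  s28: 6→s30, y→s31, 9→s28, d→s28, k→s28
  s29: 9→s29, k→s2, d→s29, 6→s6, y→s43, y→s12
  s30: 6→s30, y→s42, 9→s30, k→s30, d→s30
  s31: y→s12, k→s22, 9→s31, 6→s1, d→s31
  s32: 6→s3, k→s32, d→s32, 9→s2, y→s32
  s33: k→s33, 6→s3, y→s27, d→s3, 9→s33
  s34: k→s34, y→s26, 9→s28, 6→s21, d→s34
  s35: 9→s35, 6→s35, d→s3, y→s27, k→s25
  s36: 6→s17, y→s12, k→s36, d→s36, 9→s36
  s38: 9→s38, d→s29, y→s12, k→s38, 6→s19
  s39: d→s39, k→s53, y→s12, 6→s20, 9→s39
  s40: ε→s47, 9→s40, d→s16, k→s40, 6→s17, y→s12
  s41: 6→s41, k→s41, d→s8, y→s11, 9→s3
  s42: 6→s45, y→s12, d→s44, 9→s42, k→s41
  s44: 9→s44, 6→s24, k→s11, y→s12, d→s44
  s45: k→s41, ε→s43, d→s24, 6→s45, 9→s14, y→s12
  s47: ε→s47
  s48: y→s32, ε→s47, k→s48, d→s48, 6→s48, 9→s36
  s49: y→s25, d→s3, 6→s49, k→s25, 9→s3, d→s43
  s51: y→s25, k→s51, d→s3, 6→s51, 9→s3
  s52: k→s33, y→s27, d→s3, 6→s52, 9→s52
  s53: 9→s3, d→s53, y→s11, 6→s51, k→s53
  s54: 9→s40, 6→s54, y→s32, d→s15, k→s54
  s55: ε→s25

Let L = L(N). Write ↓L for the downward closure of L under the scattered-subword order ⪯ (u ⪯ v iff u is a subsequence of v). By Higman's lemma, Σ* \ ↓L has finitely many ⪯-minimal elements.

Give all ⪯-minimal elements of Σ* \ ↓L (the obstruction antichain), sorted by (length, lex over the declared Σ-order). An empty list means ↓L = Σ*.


Antichain: [yy6, 9yk9, 6ydk6, y696d].

|Q|=56, |F|=47, |δ|=257 (7 ε).
min D↑ (48 st, q0=0, F={19}): 0:6→1,d→0,9→2,k→0,y→3 1:6→1,d→1,9→4,k→1,y→5 2:6→4,d→2,9→2,k→2,y→6 3:6→7,d→3,9→8,k→3,y→9 4:6→4,d→4,9→4,k→4,y→10 5:6→11,d→12,9→13,k→5,y→9 6:6→14,d→6,9→6,k→15,y→16 7:6→7,d→7,9→17,k→7,y→9 8:6→18,d→8,9→8,k→8,y→16 9:6→19,d→9,9→20,k→9,y→9 10:6→21,d→22,9→10,k→23,y→16 11:6→11,d→24,9→25,k→11,y→9 12:6→24,d→12,9→26,k→9,y→9 13:6→27,d→26,9→13,k→13,y→16 14:6→14,d→14,9→28,k→15,y→16 15:6→15,d→15,9→19,k→15,y→29 16:6→19,d→16,9→16,k→29,y→16 17:6→30,d→17,9→17,k→17,y→16 18:6→18,d→18,9→17,k→18,y→16 19:6→19,d→19,9→19,k→19,y→19 20:6→19,d→20,9→20,k→20,y→16 21:6→21,d→31,9→32,k→23,y→16 22:6→31,d→22,9→22,k→29,y→16 23:6→23,d→33,9→19,k→23,y→29 24:6→24,d→24,9→34,k→9,y→9 25:6→30,d→34,9→25,k→25,y→16 26:6→35,d→26,9→26,k→20,y→16 27:6→27,d→35,9→25,k→27,y→16 28:6→36,d→28,9→28,k→37,y→16 29:6→19,d→29,9→19,k→29,y→29 30:6→30,d→19,9→30,k→30,y→38 31:6→31,d→31,9→39,k→29,y→16 32:6→36,d→39,9→32,k→40,y→16 33:6→33,d→33,9→19,k→29,y→29 34:6→41,d→34,9→34,k→20,y→16 35:6→35,d→35,9→34,k→20,y→16 36:6→36,d→19,9→36,k→42,y→38 37:6→42,d→37,9→19,k→37,y→29 38:6→19,d→19,9→38,k→43,y→38 39:6→44,d→39,9→39,k→29,y→16 40:6→42,d→45,9→19,k→40,y→29 41:6→41,d→19,9→41,k→46,y→38 42:6→42,d→19,9→19,k→42,y→43 43:6→19,d→19,9→19,k→43,y→43 44:6→44,d→19,9→44,k→43,y→38 45:6→47,d→45,9→19,k→29,y→29 46:6→19,d→19,9→46,k→46,y→38 47:6→47,d→19,9→19,k→43,y→43 (ε-aug+det+¬).
'yy6': N↓-sim [54, 50, 10, 1] end={s3} ∉↓L; 3/3 deletions ∈↓L.
'9yk9': N↓-sim [54, 43, 27, 14, 1] end={s3} — reject; 4/4 deletions ∈↓L.
'6ydk6': run [54, 48, 39, 24, 10, 1] end={s3} — reject; 5/5 deletions ∈↓L.
'y696d': N↓-sim [54, 50, 40, 25, 12, 2] end={s3,s43} ∉↓L; 5/5 del acc.
4 minimals (antichain).


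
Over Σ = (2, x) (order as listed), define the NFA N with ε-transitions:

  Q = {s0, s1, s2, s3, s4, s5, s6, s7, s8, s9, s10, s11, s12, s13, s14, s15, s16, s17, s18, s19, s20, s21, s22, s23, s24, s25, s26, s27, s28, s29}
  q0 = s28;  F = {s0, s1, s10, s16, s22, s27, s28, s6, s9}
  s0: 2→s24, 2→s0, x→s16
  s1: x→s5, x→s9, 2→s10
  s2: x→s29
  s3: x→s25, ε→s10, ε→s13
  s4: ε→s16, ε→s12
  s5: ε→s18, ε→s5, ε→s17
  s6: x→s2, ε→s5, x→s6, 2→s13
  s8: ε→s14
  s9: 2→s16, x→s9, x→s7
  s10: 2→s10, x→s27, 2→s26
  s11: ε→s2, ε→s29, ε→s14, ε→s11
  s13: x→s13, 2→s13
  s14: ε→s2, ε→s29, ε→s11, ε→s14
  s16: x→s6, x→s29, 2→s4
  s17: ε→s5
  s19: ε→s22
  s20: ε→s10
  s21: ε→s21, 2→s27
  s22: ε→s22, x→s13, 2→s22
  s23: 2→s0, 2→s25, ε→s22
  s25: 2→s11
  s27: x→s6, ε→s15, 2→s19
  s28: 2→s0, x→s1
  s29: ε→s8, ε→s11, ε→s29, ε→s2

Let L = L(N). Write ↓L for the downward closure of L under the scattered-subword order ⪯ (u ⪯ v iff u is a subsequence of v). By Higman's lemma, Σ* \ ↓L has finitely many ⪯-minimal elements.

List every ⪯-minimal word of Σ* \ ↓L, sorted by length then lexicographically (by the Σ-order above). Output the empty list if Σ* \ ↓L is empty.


Antichain: [2xx2, x2x2x, xx2x2].

|Q|=30, |F|=9, |δ|=60 (28 ε).
min D↑ (10 st, q0=0, F={8}): 0:2→1,x→2 1:2→1,x→3 2:2→4,x→5 3:2→3,x→6 4:2→4,x→7 5:2→3,x→5 6:2→8,x→6 7:2→9,x→6 8:2→8,x→8 9:2→9,x→8 [Hopcroft].
'2xx2': |S_i|=[25, 21, 17, 10, 1] end={s13} rej; 4/4 del acc.
'x2x2x': |S_i|=[25, 22, 19, 14, 3, 1] end={s13} — reject; 5/5 deletions ∈↓L.
'xx2x2': N↓-sim [25, 22, 19, 15, 10, 1] end={s13} rej; 5/5 deletions ∈↓L.
3 obstructions.


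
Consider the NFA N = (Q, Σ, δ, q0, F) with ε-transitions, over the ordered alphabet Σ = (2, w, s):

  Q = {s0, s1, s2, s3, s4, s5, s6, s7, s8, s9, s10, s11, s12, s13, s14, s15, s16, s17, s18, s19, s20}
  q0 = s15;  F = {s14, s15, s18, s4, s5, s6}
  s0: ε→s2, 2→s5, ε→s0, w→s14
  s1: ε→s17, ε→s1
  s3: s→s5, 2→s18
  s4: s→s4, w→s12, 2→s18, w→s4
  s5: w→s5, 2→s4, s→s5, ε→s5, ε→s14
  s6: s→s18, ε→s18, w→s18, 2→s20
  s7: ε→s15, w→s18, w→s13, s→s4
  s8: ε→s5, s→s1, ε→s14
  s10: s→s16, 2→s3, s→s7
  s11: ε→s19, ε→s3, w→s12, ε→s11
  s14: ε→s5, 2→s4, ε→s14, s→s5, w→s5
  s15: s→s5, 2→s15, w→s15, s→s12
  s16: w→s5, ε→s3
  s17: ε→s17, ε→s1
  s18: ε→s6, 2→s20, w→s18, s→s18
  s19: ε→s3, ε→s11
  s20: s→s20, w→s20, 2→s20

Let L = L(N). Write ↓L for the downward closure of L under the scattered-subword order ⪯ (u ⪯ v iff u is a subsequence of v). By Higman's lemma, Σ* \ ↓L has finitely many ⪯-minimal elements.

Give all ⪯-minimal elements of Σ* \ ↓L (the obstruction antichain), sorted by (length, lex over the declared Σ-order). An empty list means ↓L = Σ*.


A = [s222].

|Q|=21, |F|=6, |δ|=57 (21 ε).
min D↑ (5 st, q0=0, F={4}): 0:2→0,w→0,s→1 1:2→2,w→1,s→1 2:2→3,w→2,s→2 3:2→4,w→3,s→3 4:2→4,w→4,s→4 (ε-aug+det+¬).
's222': run [8, 7, 5, 3, 1] end={s20} rej; 4/4 del acc.
1 words, ⪯-incomp.
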